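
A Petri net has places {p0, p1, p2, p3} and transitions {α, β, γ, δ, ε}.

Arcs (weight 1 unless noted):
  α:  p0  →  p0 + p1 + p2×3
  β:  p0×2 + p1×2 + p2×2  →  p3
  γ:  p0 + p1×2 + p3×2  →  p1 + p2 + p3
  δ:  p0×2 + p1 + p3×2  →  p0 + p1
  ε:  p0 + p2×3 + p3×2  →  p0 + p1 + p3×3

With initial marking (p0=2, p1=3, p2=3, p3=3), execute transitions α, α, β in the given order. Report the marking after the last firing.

(p0=0, p1=3, p2=7, p3=4)

step 1: fire α:  (p0=2, p1=3, p2=3, p3=3) → (p0=2, p1=4, p2=6, p3=3)
step 2: fire α:  (p0=2, p1=4, p2=6, p3=3) → (p0=2, p1=5, p2=9, p3=3)
step 3: fire β:  (p0=2, p1=5, p2=9, p3=3) → (p0=0, p1=3, p2=7, p3=4)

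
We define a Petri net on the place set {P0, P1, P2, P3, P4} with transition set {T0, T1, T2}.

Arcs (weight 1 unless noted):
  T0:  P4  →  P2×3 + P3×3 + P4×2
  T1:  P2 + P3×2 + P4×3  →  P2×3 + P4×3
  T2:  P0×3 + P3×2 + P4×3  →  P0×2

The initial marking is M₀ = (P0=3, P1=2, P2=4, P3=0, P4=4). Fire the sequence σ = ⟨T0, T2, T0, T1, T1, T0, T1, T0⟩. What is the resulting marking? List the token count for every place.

(P0=2, P1=2, P2=22, P3=4, P4=5)

step 1: fire T0:  (P0=3, P1=2, P2=4, P3=0, P4=4) → (P0=3, P1=2, P2=7, P3=3, P4=5)
step 2: fire T2:  (P0=3, P1=2, P2=7, P3=3, P4=5) → (P0=2, P1=2, P2=7, P3=1, P4=2)
step 3: fire T0:  (P0=2, P1=2, P2=7, P3=1, P4=2) → (P0=2, P1=2, P2=10, P3=4, P4=3)
step 4: fire T1:  (P0=2, P1=2, P2=10, P3=4, P4=3) → (P0=2, P1=2, P2=12, P3=2, P4=3)
step 5: fire T1:  (P0=2, P1=2, P2=12, P3=2, P4=3) → (P0=2, P1=2, P2=14, P3=0, P4=3)
step 6: fire T0:  (P0=2, P1=2, P2=14, P3=0, P4=3) → (P0=2, P1=2, P2=17, P3=3, P4=4)
step 7: fire T1:  (P0=2, P1=2, P2=17, P3=3, P4=4) → (P0=2, P1=2, P2=19, P3=1, P4=4)
step 8: fire T0:  (P0=2, P1=2, P2=19, P3=1, P4=4) → (P0=2, P1=2, P2=22, P3=4, P4=5)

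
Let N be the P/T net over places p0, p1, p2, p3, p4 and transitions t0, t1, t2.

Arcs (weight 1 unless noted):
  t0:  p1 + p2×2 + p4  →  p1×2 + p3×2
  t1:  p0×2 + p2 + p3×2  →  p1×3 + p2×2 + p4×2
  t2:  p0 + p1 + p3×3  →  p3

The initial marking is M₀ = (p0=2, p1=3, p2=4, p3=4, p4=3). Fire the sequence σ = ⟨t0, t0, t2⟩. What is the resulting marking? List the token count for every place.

step 1: fire t0:  (p0=2, p1=3, p2=4, p3=4, p4=3) → (p0=2, p1=4, p2=2, p3=6, p4=2)
step 2: fire t0:  (p0=2, p1=4, p2=2, p3=6, p4=2) → (p0=2, p1=5, p2=0, p3=8, p4=1)
step 3: fire t2:  (p0=2, p1=5, p2=0, p3=8, p4=1) → (p0=1, p1=4, p2=0, p3=6, p4=1)

(p0=1, p1=4, p2=0, p3=6, p4=1)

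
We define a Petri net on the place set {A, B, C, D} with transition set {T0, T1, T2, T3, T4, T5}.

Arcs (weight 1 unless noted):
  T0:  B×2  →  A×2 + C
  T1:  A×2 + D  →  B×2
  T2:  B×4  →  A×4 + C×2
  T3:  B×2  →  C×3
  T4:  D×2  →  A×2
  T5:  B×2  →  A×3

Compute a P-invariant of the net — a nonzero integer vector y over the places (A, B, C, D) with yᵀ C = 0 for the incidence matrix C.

Incidence matrix C (rows=places, cols=transitions):
       T0   T1   T2   T3   T4   T5
    A   2   -2    4    0    2    3
    B  -2    2   -4   -2    0   -2
    C   1    0    2    3    0    0
    D   0   -1    0    0   -2    0

Candidate y = [2, 3, 2, 2]; check y·C column-wise:
  col T0: 2·2 + 3·-2 + 2·1 + 2·0 = 0
  col T1: 2·-2 + 3·2 + 2·0 + 2·-1 = 0
  col T2: 2·4 + 3·-4 + 2·2 + 2·0 = 0
  col T3: 2·0 + 3·-2 + 2·3 + 2·0 = 0
  col T4: 2·2 + 3·0 + 2·0 + 2·-2 = 0
  col T5: 2·3 + 3·-2 + 2·0 + 2·0 = 0

y = (A:2, B:3, C:2, D:2)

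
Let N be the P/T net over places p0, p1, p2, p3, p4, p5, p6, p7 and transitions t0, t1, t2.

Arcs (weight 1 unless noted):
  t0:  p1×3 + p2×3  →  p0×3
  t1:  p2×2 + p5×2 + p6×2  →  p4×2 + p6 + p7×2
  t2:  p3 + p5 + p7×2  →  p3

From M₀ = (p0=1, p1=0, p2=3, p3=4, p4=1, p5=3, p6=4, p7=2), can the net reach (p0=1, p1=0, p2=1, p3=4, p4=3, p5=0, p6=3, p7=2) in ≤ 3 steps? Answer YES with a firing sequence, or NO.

YES — reachable via ⟨t1, t2⟩ (2 firings)

step 1: fire t1:  (p0=1, p1=0, p2=3, p3=4, p4=1, p5=3, p6=4, p7=2) → (p0=1, p1=0, p2=1, p3=4, p4=3, p5=1, p6=3, p7=4)
step 2: fire t2:  (p0=1, p1=0, p2=1, p3=4, p4=3, p5=1, p6=3, p7=4) → (p0=1, p1=0, p2=1, p3=4, p4=3, p5=0, p6=3, p7=2)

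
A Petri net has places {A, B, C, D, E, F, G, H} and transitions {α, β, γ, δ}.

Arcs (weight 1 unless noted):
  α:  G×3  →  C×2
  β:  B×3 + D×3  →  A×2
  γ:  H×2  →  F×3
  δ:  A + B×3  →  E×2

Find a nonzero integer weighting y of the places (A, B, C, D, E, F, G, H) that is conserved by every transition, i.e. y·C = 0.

y = (A:3, B:-1, C:0, D:3, E:0, F:0, G:0, H:0)

Incidence matrix C (rows=places, cols=transitions):
        α    β    γ    δ
    A   0    2    0   -1
    B   0   -3    0   -3
    C   2    0    0    0
    D   0   -3    0    0
    E   0    0    0    2
    F   0    0    3    0
    G  -3    0    0    0
    H   0    0   -2    0

Candidate y = [3, -1, 0, 3, 0, 0, 0, 0]; check y·C column-wise:
  col α: 3·0 + -1·0 + 0·2 + 3·0 + 0·-3 = 0
  col β: 3·2 + -1·-3 + 3·-3 = 0
  col γ: 3·0 + -1·0 + 3·0 + 0·3 + 0·-2 = 0
  col δ: 3·-1 + -1·-3 + 3·0 + 0·2 = 0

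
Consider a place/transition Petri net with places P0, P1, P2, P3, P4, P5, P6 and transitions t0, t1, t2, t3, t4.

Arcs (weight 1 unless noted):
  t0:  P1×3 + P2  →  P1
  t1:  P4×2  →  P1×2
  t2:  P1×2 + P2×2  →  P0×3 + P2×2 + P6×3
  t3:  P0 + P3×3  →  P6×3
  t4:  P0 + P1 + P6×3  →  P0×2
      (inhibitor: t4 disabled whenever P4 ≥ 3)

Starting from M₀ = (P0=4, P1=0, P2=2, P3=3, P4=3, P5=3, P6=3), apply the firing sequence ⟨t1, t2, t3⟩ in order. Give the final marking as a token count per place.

step 1: fire t1:  (P0=4, P1=0, P2=2, P3=3, P4=3, P5=3, P6=3) → (P0=4, P1=2, P2=2, P3=3, P4=1, P5=3, P6=3)
step 2: fire t2:  (P0=4, P1=2, P2=2, P3=3, P4=1, P5=3, P6=3) → (P0=7, P1=0, P2=2, P3=3, P4=1, P5=3, P6=6)
step 3: fire t3:  (P0=7, P1=0, P2=2, P3=3, P4=1, P5=3, P6=6) → (P0=6, P1=0, P2=2, P3=0, P4=1, P5=3, P6=9)

(P0=6, P1=0, P2=2, P3=0, P4=1, P5=3, P6=9)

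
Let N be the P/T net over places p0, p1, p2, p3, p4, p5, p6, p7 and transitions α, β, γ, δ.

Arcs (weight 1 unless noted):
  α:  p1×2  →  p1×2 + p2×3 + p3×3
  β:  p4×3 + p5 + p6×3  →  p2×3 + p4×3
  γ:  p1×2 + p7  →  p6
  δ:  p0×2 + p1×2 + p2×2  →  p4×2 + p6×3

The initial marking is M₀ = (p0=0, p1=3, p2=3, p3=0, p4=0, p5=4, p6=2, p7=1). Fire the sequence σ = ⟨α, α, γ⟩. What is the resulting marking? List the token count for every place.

(p0=0, p1=1, p2=9, p3=6, p4=0, p5=4, p6=3, p7=0)

step 1: fire α:  (p0=0, p1=3, p2=3, p3=0, p4=0, p5=4, p6=2, p7=1) → (p0=0, p1=3, p2=6, p3=3, p4=0, p5=4, p6=2, p7=1)
step 2: fire α:  (p0=0, p1=3, p2=6, p3=3, p4=0, p5=4, p6=2, p7=1) → (p0=0, p1=3, p2=9, p3=6, p4=0, p5=4, p6=2, p7=1)
step 3: fire γ:  (p0=0, p1=3, p2=9, p3=6, p4=0, p5=4, p6=2, p7=1) → (p0=0, p1=1, p2=9, p3=6, p4=0, p5=4, p6=3, p7=0)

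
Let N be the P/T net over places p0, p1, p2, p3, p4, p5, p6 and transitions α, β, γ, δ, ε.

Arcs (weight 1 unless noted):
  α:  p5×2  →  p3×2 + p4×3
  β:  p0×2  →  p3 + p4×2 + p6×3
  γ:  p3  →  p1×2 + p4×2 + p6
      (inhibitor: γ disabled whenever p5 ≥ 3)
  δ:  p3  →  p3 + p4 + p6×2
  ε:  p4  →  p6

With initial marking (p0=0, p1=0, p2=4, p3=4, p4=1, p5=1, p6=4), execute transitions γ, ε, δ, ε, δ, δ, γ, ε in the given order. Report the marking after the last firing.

(p0=0, p1=4, p2=4, p3=2, p4=5, p5=1, p6=15)

step 1: fire γ:  (p0=0, p1=0, p2=4, p3=4, p4=1, p5=1, p6=4) → (p0=0, p1=2, p2=4, p3=3, p4=3, p5=1, p6=5)
step 2: fire ε:  (p0=0, p1=2, p2=4, p3=3, p4=3, p5=1, p6=5) → (p0=0, p1=2, p2=4, p3=3, p4=2, p5=1, p6=6)
step 3: fire δ:  (p0=0, p1=2, p2=4, p3=3, p4=2, p5=1, p6=6) → (p0=0, p1=2, p2=4, p3=3, p4=3, p5=1, p6=8)
step 4: fire ε:  (p0=0, p1=2, p2=4, p3=3, p4=3, p5=1, p6=8) → (p0=0, p1=2, p2=4, p3=3, p4=2, p5=1, p6=9)
step 5: fire δ:  (p0=0, p1=2, p2=4, p3=3, p4=2, p5=1, p6=9) → (p0=0, p1=2, p2=4, p3=3, p4=3, p5=1, p6=11)
step 6: fire δ:  (p0=0, p1=2, p2=4, p3=3, p4=3, p5=1, p6=11) → (p0=0, p1=2, p2=4, p3=3, p4=4, p5=1, p6=13)
step 7: fire γ:  (p0=0, p1=2, p2=4, p3=3, p4=4, p5=1, p6=13) → (p0=0, p1=4, p2=4, p3=2, p4=6, p5=1, p6=14)
step 8: fire ε:  (p0=0, p1=4, p2=4, p3=2, p4=6, p5=1, p6=14) → (p0=0, p1=4, p2=4, p3=2, p4=5, p5=1, p6=15)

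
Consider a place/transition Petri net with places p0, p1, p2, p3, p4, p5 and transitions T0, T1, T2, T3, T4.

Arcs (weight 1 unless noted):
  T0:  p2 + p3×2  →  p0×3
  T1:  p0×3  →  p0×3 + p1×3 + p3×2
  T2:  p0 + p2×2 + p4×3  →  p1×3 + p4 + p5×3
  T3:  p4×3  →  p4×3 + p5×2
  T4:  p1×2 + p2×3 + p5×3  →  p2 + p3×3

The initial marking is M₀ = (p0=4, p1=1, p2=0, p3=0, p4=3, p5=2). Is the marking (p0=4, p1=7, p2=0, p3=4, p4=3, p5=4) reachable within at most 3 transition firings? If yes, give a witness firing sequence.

YES — reachable via ⟨T1, T1, T3⟩ (3 firings)

step 1: fire T1:  (p0=4, p1=1, p2=0, p3=0, p4=3, p5=2) → (p0=4, p1=4, p2=0, p3=2, p4=3, p5=2)
step 2: fire T1:  (p0=4, p1=4, p2=0, p3=2, p4=3, p5=2) → (p0=4, p1=7, p2=0, p3=4, p4=3, p5=2)
step 3: fire T3:  (p0=4, p1=7, p2=0, p3=4, p4=3, p5=2) → (p0=4, p1=7, p2=0, p3=4, p4=3, p5=4)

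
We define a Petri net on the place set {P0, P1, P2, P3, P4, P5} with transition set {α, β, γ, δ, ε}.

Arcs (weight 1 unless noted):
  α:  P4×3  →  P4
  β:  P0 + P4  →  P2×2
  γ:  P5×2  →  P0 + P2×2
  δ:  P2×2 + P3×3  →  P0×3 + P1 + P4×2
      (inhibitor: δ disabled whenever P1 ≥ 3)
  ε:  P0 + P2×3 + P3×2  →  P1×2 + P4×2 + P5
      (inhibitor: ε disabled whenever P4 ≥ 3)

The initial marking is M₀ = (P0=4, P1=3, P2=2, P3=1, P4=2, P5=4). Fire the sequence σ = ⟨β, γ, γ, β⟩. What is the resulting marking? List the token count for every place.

(P0=4, P1=3, P2=10, P3=1, P4=0, P5=0)

step 1: fire β:  (P0=4, P1=3, P2=2, P3=1, P4=2, P5=4) → (P0=3, P1=3, P2=4, P3=1, P4=1, P5=4)
step 2: fire γ:  (P0=3, P1=3, P2=4, P3=1, P4=1, P5=4) → (P0=4, P1=3, P2=6, P3=1, P4=1, P5=2)
step 3: fire γ:  (P0=4, P1=3, P2=6, P3=1, P4=1, P5=2) → (P0=5, P1=3, P2=8, P3=1, P4=1, P5=0)
step 4: fire β:  (P0=5, P1=3, P2=8, P3=1, P4=1, P5=0) → (P0=4, P1=3, P2=10, P3=1, P4=0, P5=0)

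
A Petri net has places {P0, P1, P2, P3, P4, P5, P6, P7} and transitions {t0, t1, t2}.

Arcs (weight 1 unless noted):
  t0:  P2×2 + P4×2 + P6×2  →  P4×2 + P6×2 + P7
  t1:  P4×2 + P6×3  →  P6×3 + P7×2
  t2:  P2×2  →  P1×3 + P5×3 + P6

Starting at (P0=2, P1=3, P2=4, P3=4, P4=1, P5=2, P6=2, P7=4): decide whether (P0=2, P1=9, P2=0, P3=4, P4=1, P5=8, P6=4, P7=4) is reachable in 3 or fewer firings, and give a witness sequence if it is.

step 1: fire t2:  (P0=2, P1=3, P2=4, P3=4, P4=1, P5=2, P6=2, P7=4) → (P0=2, P1=6, P2=2, P3=4, P4=1, P5=5, P6=3, P7=4)
step 2: fire t2:  (P0=2, P1=6, P2=2, P3=4, P4=1, P5=5, P6=3, P7=4) → (P0=2, P1=9, P2=0, P3=4, P4=1, P5=8, P6=4, P7=4)

YES — reachable via ⟨t2, t2⟩ (2 firings)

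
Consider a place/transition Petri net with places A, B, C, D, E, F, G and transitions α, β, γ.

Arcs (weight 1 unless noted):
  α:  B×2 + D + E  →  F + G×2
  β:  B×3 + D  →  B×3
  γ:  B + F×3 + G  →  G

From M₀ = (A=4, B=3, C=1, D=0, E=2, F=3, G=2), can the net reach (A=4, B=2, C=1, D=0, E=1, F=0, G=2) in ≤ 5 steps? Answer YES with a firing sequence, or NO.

depth 0: 1 marking
depth 1: 2 markings reached so far
depth 2: 2 markings reached so far
(frontier empty at depth 2; search complete)
target is not among the 2 markings reachable within 5 steps

NO — not reachable within 5 firings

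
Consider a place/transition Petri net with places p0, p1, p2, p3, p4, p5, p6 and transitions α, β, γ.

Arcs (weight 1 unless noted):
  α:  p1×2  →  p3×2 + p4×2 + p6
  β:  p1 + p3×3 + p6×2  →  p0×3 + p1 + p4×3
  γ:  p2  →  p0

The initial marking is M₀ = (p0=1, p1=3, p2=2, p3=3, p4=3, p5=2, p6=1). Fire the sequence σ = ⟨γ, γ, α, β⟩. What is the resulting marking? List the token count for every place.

step 1: fire γ:  (p0=1, p1=3, p2=2, p3=3, p4=3, p5=2, p6=1) → (p0=2, p1=3, p2=1, p3=3, p4=3, p5=2, p6=1)
step 2: fire γ:  (p0=2, p1=3, p2=1, p3=3, p4=3, p5=2, p6=1) → (p0=3, p1=3, p2=0, p3=3, p4=3, p5=2, p6=1)
step 3: fire α:  (p0=3, p1=3, p2=0, p3=3, p4=3, p5=2, p6=1) → (p0=3, p1=1, p2=0, p3=5, p4=5, p5=2, p6=2)
step 4: fire β:  (p0=3, p1=1, p2=0, p3=5, p4=5, p5=2, p6=2) → (p0=6, p1=1, p2=0, p3=2, p4=8, p5=2, p6=0)

(p0=6, p1=1, p2=0, p3=2, p4=8, p5=2, p6=0)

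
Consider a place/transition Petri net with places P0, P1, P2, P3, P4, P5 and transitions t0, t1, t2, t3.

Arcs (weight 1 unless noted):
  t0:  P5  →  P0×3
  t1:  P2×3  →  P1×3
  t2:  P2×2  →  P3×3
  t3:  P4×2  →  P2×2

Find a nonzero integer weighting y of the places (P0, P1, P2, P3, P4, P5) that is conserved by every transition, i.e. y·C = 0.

Incidence matrix C (rows=places, cols=transitions):
       t0   t1   t2   t3
   P0   3    0    0    0
   P1   0    3    0    0
   P2   0   -3   -2    2
   P3   0    0    3    0
   P4   0    0    0   -2
   P5  -1    0    0    0

Candidate y = [0, 3, 3, 2, 3, 0]; check y·C column-wise:
  col t0: 0·3 + 3·0 + 3·0 + 2·0 + 3·0 + 0·-1 = 0
  col t1: 3·3 + 3·-3 + 2·0 + 3·0 = 0
  col t2: 3·0 + 3·-2 + 2·3 + 3·0 = 0
  col t3: 3·0 + 3·2 + 2·0 + 3·-2 = 0

y = (P0:0, P1:3, P2:3, P3:2, P4:3, P5:0)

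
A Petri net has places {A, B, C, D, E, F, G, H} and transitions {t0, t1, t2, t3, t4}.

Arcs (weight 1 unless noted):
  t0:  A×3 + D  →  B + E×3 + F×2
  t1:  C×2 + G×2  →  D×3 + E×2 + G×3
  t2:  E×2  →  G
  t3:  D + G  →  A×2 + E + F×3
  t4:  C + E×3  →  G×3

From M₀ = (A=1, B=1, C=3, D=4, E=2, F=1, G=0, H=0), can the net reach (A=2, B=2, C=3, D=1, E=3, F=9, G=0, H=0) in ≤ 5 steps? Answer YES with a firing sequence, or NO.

step 1: fire t2:  (A=1, B=1, C=3, D=4, E=2, F=1, G=0, H=0) → (A=1, B=1, C=3, D=4, E=0, F=1, G=1, H=0)
step 2: fire t3:  (A=1, B=1, C=3, D=4, E=0, F=1, G=1, H=0) → (A=3, B=1, C=3, D=3, E=1, F=4, G=0, H=0)
step 3: fire t0:  (A=3, B=1, C=3, D=3, E=1, F=4, G=0, H=0) → (A=0, B=2, C=3, D=2, E=4, F=6, G=0, H=0)
step 4: fire t2:  (A=0, B=2, C=3, D=2, E=4, F=6, G=0, H=0) → (A=0, B=2, C=3, D=2, E=2, F=6, G=1, H=0)
step 5: fire t3:  (A=0, B=2, C=3, D=2, E=2, F=6, G=1, H=0) → (A=2, B=2, C=3, D=1, E=3, F=9, G=0, H=0)

YES — reachable via ⟨t2, t3, t0, t2, t3⟩ (5 firings)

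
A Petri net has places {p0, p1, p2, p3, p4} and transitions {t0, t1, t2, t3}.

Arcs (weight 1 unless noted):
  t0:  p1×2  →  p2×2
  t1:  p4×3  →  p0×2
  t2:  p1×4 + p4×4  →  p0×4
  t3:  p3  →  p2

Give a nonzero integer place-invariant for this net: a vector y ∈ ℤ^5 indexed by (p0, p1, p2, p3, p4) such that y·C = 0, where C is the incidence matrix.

Incidence matrix C (rows=places, cols=transitions):
       t0   t1   t2   t3
   p0   0    2    4    0
   p1  -2    0   -4    0
   p2   2    0    0    1
   p3   0    0    0   -1
   p4   0   -3   -4    0

Candidate y = [3, 1, 1, 1, 2]; check y·C column-wise:
  col t0: 3·0 + 1·-2 + 1·2 + 1·0 + 2·0 = 0
  col t1: 3·2 + 1·0 + 1·0 + 1·0 + 2·-3 = 0
  col t2: 3·4 + 1·-4 + 1·0 + 1·0 + 2·-4 = 0
  col t3: 3·0 + 1·0 + 1·1 + 1·-1 + 2·0 = 0

y = (p0:3, p1:1, p2:1, p3:1, p4:2)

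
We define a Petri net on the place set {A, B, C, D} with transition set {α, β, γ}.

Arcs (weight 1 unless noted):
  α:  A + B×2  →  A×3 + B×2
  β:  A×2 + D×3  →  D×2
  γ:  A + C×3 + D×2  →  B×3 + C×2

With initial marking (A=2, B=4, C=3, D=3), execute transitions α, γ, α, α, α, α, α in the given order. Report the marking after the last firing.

(A=13, B=7, C=2, D=1)

step 1: fire α:  (A=2, B=4, C=3, D=3) → (A=4, B=4, C=3, D=3)
step 2: fire γ:  (A=4, B=4, C=3, D=3) → (A=3, B=7, C=2, D=1)
step 3: fire α:  (A=3, B=7, C=2, D=1) → (A=5, B=7, C=2, D=1)
step 4: fire α:  (A=5, B=7, C=2, D=1) → (A=7, B=7, C=2, D=1)
step 5: fire α:  (A=7, B=7, C=2, D=1) → (A=9, B=7, C=2, D=1)
step 6: fire α:  (A=9, B=7, C=2, D=1) → (A=11, B=7, C=2, D=1)
step 7: fire α:  (A=11, B=7, C=2, D=1) → (A=13, B=7, C=2, D=1)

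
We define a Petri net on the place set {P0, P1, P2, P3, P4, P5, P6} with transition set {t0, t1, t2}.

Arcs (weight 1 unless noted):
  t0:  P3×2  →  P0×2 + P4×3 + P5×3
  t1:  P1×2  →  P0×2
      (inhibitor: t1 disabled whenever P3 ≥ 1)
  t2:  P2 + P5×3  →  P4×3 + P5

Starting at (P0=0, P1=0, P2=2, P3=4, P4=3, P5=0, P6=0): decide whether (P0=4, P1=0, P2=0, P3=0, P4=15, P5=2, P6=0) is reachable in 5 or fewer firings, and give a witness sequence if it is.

YES — reachable via ⟨t0, t0, t2, t2⟩ (4 firings)

step 1: fire t0:  (P0=0, P1=0, P2=2, P3=4, P4=3, P5=0, P6=0) → (P0=2, P1=0, P2=2, P3=2, P4=6, P5=3, P6=0)
step 2: fire t0:  (P0=2, P1=0, P2=2, P3=2, P4=6, P5=3, P6=0) → (P0=4, P1=0, P2=2, P3=0, P4=9, P5=6, P6=0)
step 3: fire t2:  (P0=4, P1=0, P2=2, P3=0, P4=9, P5=6, P6=0) → (P0=4, P1=0, P2=1, P3=0, P4=12, P5=4, P6=0)
step 4: fire t2:  (P0=4, P1=0, P2=1, P3=0, P4=12, P5=4, P6=0) → (P0=4, P1=0, P2=0, P3=0, P4=15, P5=2, P6=0)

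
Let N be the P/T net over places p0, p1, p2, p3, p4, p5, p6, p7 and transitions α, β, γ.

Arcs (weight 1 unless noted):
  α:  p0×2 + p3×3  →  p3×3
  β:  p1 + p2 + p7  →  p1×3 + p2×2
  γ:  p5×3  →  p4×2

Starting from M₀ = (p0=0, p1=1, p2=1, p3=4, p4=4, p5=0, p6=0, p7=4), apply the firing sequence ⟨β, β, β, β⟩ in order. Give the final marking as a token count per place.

step 1: fire β:  (p0=0, p1=1, p2=1, p3=4, p4=4, p5=0, p6=0, p7=4) → (p0=0, p1=3, p2=2, p3=4, p4=4, p5=0, p6=0, p7=3)
step 2: fire β:  (p0=0, p1=3, p2=2, p3=4, p4=4, p5=0, p6=0, p7=3) → (p0=0, p1=5, p2=3, p3=4, p4=4, p5=0, p6=0, p7=2)
step 3: fire β:  (p0=0, p1=5, p2=3, p3=4, p4=4, p5=0, p6=0, p7=2) → (p0=0, p1=7, p2=4, p3=4, p4=4, p5=0, p6=0, p7=1)
step 4: fire β:  (p0=0, p1=7, p2=4, p3=4, p4=4, p5=0, p6=0, p7=1) → (p0=0, p1=9, p2=5, p3=4, p4=4, p5=0, p6=0, p7=0)

(p0=0, p1=9, p2=5, p3=4, p4=4, p5=0, p6=0, p7=0)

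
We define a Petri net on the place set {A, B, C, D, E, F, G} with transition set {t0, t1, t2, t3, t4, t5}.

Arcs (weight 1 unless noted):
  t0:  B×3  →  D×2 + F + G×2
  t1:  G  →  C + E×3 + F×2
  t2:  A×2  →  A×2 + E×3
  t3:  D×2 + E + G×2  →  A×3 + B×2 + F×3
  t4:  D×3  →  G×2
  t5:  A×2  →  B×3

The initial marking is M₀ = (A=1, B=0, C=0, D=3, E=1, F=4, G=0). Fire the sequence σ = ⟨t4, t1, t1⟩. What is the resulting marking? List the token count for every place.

step 1: fire t4:  (A=1, B=0, C=0, D=3, E=1, F=4, G=0) → (A=1, B=0, C=0, D=0, E=1, F=4, G=2)
step 2: fire t1:  (A=1, B=0, C=0, D=0, E=1, F=4, G=2) → (A=1, B=0, C=1, D=0, E=4, F=6, G=1)
step 3: fire t1:  (A=1, B=0, C=1, D=0, E=4, F=6, G=1) → (A=1, B=0, C=2, D=0, E=7, F=8, G=0)

(A=1, B=0, C=2, D=0, E=7, F=8, G=0)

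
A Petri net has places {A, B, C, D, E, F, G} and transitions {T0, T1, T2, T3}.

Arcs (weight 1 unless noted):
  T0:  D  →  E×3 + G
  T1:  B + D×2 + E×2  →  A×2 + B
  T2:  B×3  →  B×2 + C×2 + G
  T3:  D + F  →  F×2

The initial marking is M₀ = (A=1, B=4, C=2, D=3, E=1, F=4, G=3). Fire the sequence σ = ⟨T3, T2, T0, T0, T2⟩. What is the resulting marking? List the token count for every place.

step 1: fire T3:  (A=1, B=4, C=2, D=3, E=1, F=4, G=3) → (A=1, B=4, C=2, D=2, E=1, F=5, G=3)
step 2: fire T2:  (A=1, B=4, C=2, D=2, E=1, F=5, G=3) → (A=1, B=3, C=4, D=2, E=1, F=5, G=4)
step 3: fire T0:  (A=1, B=3, C=4, D=2, E=1, F=5, G=4) → (A=1, B=3, C=4, D=1, E=4, F=5, G=5)
step 4: fire T0:  (A=1, B=3, C=4, D=1, E=4, F=5, G=5) → (A=1, B=3, C=4, D=0, E=7, F=5, G=6)
step 5: fire T2:  (A=1, B=3, C=4, D=0, E=7, F=5, G=6) → (A=1, B=2, C=6, D=0, E=7, F=5, G=7)

(A=1, B=2, C=6, D=0, E=7, F=5, G=7)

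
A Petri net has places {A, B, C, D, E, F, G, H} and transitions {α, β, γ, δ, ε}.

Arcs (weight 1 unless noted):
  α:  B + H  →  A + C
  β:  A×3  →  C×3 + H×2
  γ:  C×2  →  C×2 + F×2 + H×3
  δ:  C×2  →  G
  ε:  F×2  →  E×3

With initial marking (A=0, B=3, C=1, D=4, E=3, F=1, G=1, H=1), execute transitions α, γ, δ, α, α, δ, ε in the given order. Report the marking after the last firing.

step 1: fire α:  (A=0, B=3, C=1, D=4, E=3, F=1, G=1, H=1) → (A=1, B=2, C=2, D=4, E=3, F=1, G=1, H=0)
step 2: fire γ:  (A=1, B=2, C=2, D=4, E=3, F=1, G=1, H=0) → (A=1, B=2, C=2, D=4, E=3, F=3, G=1, H=3)
step 3: fire δ:  (A=1, B=2, C=2, D=4, E=3, F=3, G=1, H=3) → (A=1, B=2, C=0, D=4, E=3, F=3, G=2, H=3)
step 4: fire α:  (A=1, B=2, C=0, D=4, E=3, F=3, G=2, H=3) → (A=2, B=1, C=1, D=4, E=3, F=3, G=2, H=2)
step 5: fire α:  (A=2, B=1, C=1, D=4, E=3, F=3, G=2, H=2) → (A=3, B=0, C=2, D=4, E=3, F=3, G=2, H=1)
step 6: fire δ:  (A=3, B=0, C=2, D=4, E=3, F=3, G=2, H=1) → (A=3, B=0, C=0, D=4, E=3, F=3, G=3, H=1)
step 7: fire ε:  (A=3, B=0, C=0, D=4, E=3, F=3, G=3, H=1) → (A=3, B=0, C=0, D=4, E=6, F=1, G=3, H=1)

(A=3, B=0, C=0, D=4, E=6, F=1, G=3, H=1)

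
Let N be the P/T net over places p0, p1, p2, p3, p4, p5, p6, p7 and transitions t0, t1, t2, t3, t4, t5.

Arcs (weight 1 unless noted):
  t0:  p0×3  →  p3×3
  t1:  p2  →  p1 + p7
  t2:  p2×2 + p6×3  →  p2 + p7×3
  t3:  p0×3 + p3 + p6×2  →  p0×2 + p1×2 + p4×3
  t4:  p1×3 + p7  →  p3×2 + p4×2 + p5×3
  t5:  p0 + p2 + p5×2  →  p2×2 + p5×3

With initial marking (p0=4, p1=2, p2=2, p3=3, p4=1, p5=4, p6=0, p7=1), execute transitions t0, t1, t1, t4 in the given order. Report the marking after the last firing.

step 1: fire t0:  (p0=4, p1=2, p2=2, p3=3, p4=1, p5=4, p6=0, p7=1) → (p0=1, p1=2, p2=2, p3=6, p4=1, p5=4, p6=0, p7=1)
step 2: fire t1:  (p0=1, p1=2, p2=2, p3=6, p4=1, p5=4, p6=0, p7=1) → (p0=1, p1=3, p2=1, p3=6, p4=1, p5=4, p6=0, p7=2)
step 3: fire t1:  (p0=1, p1=3, p2=1, p3=6, p4=1, p5=4, p6=0, p7=2) → (p0=1, p1=4, p2=0, p3=6, p4=1, p5=4, p6=0, p7=3)
step 4: fire t4:  (p0=1, p1=4, p2=0, p3=6, p4=1, p5=4, p6=0, p7=3) → (p0=1, p1=1, p2=0, p3=8, p4=3, p5=7, p6=0, p7=2)

(p0=1, p1=1, p2=0, p3=8, p4=3, p5=7, p6=0, p7=2)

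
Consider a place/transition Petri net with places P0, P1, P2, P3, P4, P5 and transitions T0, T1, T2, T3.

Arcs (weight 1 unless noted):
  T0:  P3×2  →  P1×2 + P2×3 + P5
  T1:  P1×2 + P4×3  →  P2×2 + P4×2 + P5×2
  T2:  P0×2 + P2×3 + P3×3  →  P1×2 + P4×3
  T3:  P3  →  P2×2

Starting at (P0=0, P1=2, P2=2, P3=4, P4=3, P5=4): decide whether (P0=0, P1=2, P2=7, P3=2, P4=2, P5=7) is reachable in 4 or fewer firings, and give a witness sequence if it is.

YES — reachable via ⟨T0, T1⟩ (2 firings)

step 1: fire T0:  (P0=0, P1=2, P2=2, P3=4, P4=3, P5=4) → (P0=0, P1=4, P2=5, P3=2, P4=3, P5=5)
step 2: fire T1:  (P0=0, P1=4, P2=5, P3=2, P4=3, P5=5) → (P0=0, P1=2, P2=7, P3=2, P4=2, P5=7)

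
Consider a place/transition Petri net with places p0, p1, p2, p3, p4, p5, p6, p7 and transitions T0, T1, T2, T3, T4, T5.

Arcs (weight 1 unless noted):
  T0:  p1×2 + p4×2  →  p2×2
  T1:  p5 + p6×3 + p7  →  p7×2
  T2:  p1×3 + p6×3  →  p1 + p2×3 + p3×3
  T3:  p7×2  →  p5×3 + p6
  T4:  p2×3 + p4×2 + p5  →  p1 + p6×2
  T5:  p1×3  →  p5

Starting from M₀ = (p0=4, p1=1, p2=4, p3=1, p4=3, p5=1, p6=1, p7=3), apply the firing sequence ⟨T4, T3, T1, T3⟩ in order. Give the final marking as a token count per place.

step 1: fire T4:  (p0=4, p1=1, p2=4, p3=1, p4=3, p5=1, p6=1, p7=3) → (p0=4, p1=2, p2=1, p3=1, p4=1, p5=0, p6=3, p7=3)
step 2: fire T3:  (p0=4, p1=2, p2=1, p3=1, p4=1, p5=0, p6=3, p7=3) → (p0=4, p1=2, p2=1, p3=1, p4=1, p5=3, p6=4, p7=1)
step 3: fire T1:  (p0=4, p1=2, p2=1, p3=1, p4=1, p5=3, p6=4, p7=1) → (p0=4, p1=2, p2=1, p3=1, p4=1, p5=2, p6=1, p7=2)
step 4: fire T3:  (p0=4, p1=2, p2=1, p3=1, p4=1, p5=2, p6=1, p7=2) → (p0=4, p1=2, p2=1, p3=1, p4=1, p5=5, p6=2, p7=0)

(p0=4, p1=2, p2=1, p3=1, p4=1, p5=5, p6=2, p7=0)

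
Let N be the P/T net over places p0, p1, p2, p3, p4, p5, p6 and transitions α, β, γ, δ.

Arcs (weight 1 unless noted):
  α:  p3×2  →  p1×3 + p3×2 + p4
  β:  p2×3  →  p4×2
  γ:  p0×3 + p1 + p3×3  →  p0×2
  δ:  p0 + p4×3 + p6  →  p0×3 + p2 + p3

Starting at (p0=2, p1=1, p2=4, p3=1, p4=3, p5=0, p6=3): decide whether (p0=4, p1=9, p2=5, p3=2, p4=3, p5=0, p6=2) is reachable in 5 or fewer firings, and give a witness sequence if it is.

NO — not reachable within 5 firings

depth 0: 1 marking
depth 1: 3 markings reached so far
depth 2: 5 markings reached so far
depth 3: 7 markings reached so far
depth 4: 10 markings reached so far
depth 5: 16 markings reached so far
target is not among the 16 markings reachable within 5 steps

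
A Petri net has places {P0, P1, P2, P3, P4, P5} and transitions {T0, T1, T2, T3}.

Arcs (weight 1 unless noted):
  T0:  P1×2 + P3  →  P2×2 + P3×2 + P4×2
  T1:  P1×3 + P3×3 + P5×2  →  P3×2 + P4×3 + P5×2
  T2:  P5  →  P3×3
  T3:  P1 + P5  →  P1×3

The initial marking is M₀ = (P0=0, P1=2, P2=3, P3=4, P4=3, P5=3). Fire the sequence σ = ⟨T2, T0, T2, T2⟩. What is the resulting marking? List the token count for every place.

(P0=0, P1=0, P2=5, P3=14, P4=5, P5=0)

step 1: fire T2:  (P0=0, P1=2, P2=3, P3=4, P4=3, P5=3) → (P0=0, P1=2, P2=3, P3=7, P4=3, P5=2)
step 2: fire T0:  (P0=0, P1=2, P2=3, P3=7, P4=3, P5=2) → (P0=0, P1=0, P2=5, P3=8, P4=5, P5=2)
step 3: fire T2:  (P0=0, P1=0, P2=5, P3=8, P4=5, P5=2) → (P0=0, P1=0, P2=5, P3=11, P4=5, P5=1)
step 4: fire T2:  (P0=0, P1=0, P2=5, P3=11, P4=5, P5=1) → (P0=0, P1=0, P2=5, P3=14, P4=5, P5=0)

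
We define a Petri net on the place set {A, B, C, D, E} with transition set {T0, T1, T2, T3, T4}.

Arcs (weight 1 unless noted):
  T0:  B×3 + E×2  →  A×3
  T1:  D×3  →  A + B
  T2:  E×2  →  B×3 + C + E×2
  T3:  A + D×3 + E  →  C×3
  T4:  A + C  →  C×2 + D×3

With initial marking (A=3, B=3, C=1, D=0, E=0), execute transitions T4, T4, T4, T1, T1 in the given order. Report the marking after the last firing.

(A=2, B=5, C=4, D=3, E=0)

step 1: fire T4:  (A=3, B=3, C=1, D=0, E=0) → (A=2, B=3, C=2, D=3, E=0)
step 2: fire T4:  (A=2, B=3, C=2, D=3, E=0) → (A=1, B=3, C=3, D=6, E=0)
step 3: fire T4:  (A=1, B=3, C=3, D=6, E=0) → (A=0, B=3, C=4, D=9, E=0)
step 4: fire T1:  (A=0, B=3, C=4, D=9, E=0) → (A=1, B=4, C=4, D=6, E=0)
step 5: fire T1:  (A=1, B=4, C=4, D=6, E=0) → (A=2, B=5, C=4, D=3, E=0)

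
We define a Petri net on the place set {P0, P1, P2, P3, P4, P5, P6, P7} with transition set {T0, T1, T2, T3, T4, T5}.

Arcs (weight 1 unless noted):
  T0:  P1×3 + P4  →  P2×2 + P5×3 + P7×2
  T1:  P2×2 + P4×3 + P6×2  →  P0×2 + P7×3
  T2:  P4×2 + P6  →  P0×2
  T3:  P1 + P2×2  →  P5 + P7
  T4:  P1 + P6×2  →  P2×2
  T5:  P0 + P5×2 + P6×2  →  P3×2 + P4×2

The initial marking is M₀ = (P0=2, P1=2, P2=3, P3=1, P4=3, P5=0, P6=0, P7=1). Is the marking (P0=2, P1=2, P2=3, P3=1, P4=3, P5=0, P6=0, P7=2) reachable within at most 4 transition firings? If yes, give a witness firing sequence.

NO — not reachable within 4 firings

depth 0: 1 marking
depth 1: 2 markings reached so far
depth 2: 2 markings reached so far
(frontier empty at depth 2; search complete)
target is not among the 2 markings reachable within 4 steps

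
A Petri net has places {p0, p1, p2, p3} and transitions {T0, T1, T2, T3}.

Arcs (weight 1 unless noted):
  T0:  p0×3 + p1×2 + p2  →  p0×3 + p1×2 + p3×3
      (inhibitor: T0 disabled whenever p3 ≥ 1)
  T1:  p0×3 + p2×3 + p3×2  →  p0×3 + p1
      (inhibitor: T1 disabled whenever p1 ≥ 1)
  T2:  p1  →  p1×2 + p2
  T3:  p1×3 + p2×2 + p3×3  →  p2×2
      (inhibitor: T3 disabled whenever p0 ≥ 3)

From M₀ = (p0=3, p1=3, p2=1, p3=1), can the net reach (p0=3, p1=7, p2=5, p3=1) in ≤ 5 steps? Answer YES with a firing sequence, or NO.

YES — reachable via ⟨T2, T2, T2, T2⟩ (4 firings)

step 1: fire T2:  (p0=3, p1=3, p2=1, p3=1) → (p0=3, p1=4, p2=2, p3=1)
step 2: fire T2:  (p0=3, p1=4, p2=2, p3=1) → (p0=3, p1=5, p2=3, p3=1)
step 3: fire T2:  (p0=3, p1=5, p2=3, p3=1) → (p0=3, p1=6, p2=4, p3=1)
step 4: fire T2:  (p0=3, p1=6, p2=4, p3=1) → (p0=3, p1=7, p2=5, p3=1)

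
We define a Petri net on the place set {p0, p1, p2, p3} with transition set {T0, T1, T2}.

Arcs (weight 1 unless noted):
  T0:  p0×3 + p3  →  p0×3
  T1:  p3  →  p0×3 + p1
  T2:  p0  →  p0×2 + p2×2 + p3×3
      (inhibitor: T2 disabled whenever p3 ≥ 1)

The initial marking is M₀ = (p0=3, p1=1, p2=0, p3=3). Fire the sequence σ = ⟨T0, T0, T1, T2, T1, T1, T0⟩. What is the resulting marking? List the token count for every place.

step 1: fire T0:  (p0=3, p1=1, p2=0, p3=3) → (p0=3, p1=1, p2=0, p3=2)
step 2: fire T0:  (p0=3, p1=1, p2=0, p3=2) → (p0=3, p1=1, p2=0, p3=1)
step 3: fire T1:  (p0=3, p1=1, p2=0, p3=1) → (p0=6, p1=2, p2=0, p3=0)
step 4: fire T2:  (p0=6, p1=2, p2=0, p3=0) → (p0=7, p1=2, p2=2, p3=3)
step 5: fire T1:  (p0=7, p1=2, p2=2, p3=3) → (p0=10, p1=3, p2=2, p3=2)
step 6: fire T1:  (p0=10, p1=3, p2=2, p3=2) → (p0=13, p1=4, p2=2, p3=1)
step 7: fire T0:  (p0=13, p1=4, p2=2, p3=1) → (p0=13, p1=4, p2=2, p3=0)

(p0=13, p1=4, p2=2, p3=0)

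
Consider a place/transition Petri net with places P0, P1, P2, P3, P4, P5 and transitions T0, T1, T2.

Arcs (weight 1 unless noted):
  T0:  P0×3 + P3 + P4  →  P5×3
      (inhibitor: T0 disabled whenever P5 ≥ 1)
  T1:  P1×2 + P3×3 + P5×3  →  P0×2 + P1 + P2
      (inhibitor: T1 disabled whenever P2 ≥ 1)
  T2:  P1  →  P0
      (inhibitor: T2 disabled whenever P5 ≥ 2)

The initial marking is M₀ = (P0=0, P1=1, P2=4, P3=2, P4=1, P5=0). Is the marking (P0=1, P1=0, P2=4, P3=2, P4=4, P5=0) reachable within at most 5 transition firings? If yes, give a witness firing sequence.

NO — not reachable within 5 firings

depth 0: 1 marking
depth 1: 2 markings reached so far
depth 2: 2 markings reached so far
(frontier empty at depth 2; search complete)
target is not among the 2 markings reachable within 5 steps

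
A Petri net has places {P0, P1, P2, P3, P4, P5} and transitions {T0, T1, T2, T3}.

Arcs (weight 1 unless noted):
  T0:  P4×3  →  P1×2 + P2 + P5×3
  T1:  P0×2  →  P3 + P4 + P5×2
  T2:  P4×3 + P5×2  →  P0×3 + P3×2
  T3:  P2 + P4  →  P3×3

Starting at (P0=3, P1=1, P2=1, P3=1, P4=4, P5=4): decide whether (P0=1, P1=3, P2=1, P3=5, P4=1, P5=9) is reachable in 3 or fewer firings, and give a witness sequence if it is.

step 1: fire T0:  (P0=3, P1=1, P2=1, P3=1, P4=4, P5=4) → (P0=3, P1=3, P2=2, P3=1, P4=1, P5=7)
step 2: fire T1:  (P0=3, P1=3, P2=2, P3=1, P4=1, P5=7) → (P0=1, P1=3, P2=2, P3=2, P4=2, P5=9)
step 3: fire T3:  (P0=1, P1=3, P2=2, P3=2, P4=2, P5=9) → (P0=1, P1=3, P2=1, P3=5, P4=1, P5=9)

YES — reachable via ⟨T0, T1, T3⟩ (3 firings)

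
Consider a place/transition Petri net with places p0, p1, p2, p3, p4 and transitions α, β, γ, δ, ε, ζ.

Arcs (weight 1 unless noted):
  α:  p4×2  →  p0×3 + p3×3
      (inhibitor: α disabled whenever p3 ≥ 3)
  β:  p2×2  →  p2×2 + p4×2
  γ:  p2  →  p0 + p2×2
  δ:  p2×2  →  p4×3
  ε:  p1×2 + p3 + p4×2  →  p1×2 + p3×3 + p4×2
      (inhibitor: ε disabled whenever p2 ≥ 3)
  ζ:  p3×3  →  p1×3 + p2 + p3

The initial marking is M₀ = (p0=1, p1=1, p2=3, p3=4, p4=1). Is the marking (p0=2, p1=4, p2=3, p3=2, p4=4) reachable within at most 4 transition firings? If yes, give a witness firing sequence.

YES — reachable via ⟨γ, δ, ζ⟩ (3 firings)

step 1: fire γ:  (p0=1, p1=1, p2=3, p3=4, p4=1) → (p0=2, p1=1, p2=4, p3=4, p4=1)
step 2: fire δ:  (p0=2, p1=1, p2=4, p3=4, p4=1) → (p0=2, p1=1, p2=2, p3=4, p4=4)
step 3: fire ζ:  (p0=2, p1=1, p2=2, p3=4, p4=4) → (p0=2, p1=4, p2=3, p3=2, p4=4)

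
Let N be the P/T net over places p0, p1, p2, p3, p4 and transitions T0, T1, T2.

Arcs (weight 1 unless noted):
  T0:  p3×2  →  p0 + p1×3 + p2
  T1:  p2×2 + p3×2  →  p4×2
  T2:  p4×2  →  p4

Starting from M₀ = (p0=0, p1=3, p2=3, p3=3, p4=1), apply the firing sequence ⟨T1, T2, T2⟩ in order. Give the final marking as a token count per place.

step 1: fire T1:  (p0=0, p1=3, p2=3, p3=3, p4=1) → (p0=0, p1=3, p2=1, p3=1, p4=3)
step 2: fire T2:  (p0=0, p1=3, p2=1, p3=1, p4=3) → (p0=0, p1=3, p2=1, p3=1, p4=2)
step 3: fire T2:  (p0=0, p1=3, p2=1, p3=1, p4=2) → (p0=0, p1=3, p2=1, p3=1, p4=1)

(p0=0, p1=3, p2=1, p3=1, p4=1)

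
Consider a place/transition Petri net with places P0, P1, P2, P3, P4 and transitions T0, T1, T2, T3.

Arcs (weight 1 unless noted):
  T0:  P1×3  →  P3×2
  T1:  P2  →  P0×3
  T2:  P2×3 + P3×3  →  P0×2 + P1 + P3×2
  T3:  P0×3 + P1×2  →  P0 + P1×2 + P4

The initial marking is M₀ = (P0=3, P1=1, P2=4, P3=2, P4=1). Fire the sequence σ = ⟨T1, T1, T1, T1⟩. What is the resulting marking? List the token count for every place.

(P0=15, P1=1, P2=0, P3=2, P4=1)

step 1: fire T1:  (P0=3, P1=1, P2=4, P3=2, P4=1) → (P0=6, P1=1, P2=3, P3=2, P4=1)
step 2: fire T1:  (P0=6, P1=1, P2=3, P3=2, P4=1) → (P0=9, P1=1, P2=2, P3=2, P4=1)
step 3: fire T1:  (P0=9, P1=1, P2=2, P3=2, P4=1) → (P0=12, P1=1, P2=1, P3=2, P4=1)
step 4: fire T1:  (P0=12, P1=1, P2=1, P3=2, P4=1) → (P0=15, P1=1, P2=0, P3=2, P4=1)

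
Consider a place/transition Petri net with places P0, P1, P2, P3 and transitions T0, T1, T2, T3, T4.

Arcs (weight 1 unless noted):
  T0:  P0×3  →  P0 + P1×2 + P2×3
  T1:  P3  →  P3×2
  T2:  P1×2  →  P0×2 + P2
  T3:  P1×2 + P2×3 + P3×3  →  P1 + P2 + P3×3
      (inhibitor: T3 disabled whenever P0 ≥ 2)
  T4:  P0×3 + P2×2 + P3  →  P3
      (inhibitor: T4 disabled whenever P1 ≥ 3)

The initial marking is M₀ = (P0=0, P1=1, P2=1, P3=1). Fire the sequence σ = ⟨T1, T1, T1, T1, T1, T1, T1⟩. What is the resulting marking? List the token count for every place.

(P0=0, P1=1, P2=1, P3=8)

step 1: fire T1:  (P0=0, P1=1, P2=1, P3=1) → (P0=0, P1=1, P2=1, P3=2)
step 2: fire T1:  (P0=0, P1=1, P2=1, P3=2) → (P0=0, P1=1, P2=1, P3=3)
step 3: fire T1:  (P0=0, P1=1, P2=1, P3=3) → (P0=0, P1=1, P2=1, P3=4)
step 4: fire T1:  (P0=0, P1=1, P2=1, P3=4) → (P0=0, P1=1, P2=1, P3=5)
step 5: fire T1:  (P0=0, P1=1, P2=1, P3=5) → (P0=0, P1=1, P2=1, P3=6)
step 6: fire T1:  (P0=0, P1=1, P2=1, P3=6) → (P0=0, P1=1, P2=1, P3=7)
step 7: fire T1:  (P0=0, P1=1, P2=1, P3=7) → (P0=0, P1=1, P2=1, P3=8)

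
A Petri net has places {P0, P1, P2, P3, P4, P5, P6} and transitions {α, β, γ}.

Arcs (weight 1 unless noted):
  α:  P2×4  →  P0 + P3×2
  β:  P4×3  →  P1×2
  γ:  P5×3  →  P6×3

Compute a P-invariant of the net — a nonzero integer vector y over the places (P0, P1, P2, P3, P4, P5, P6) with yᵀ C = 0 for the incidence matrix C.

Incidence matrix C (rows=places, cols=transitions):
        α    β    γ
   P0   1    0    0
   P1   0    2    0
   P2  -4    0    0
   P3   2    0    0
   P4   0   -3    0
   P5   0    0   -3
   P6   0    0    3

Candidate y = [4, 0, 1, 0, 0, 0, 0]; check y·C column-wise:
  col α: 4·1 + 1·-4 + 0·2 = 0
  col β: 4·0 + 0·2 + 1·0 + 0·-3 = 0
  col γ: 4·0 + 1·0 + 0·-3 + 0·3 = 0

y = (P0:4, P1:0, P2:1, P3:0, P4:0, P5:0, P6:0)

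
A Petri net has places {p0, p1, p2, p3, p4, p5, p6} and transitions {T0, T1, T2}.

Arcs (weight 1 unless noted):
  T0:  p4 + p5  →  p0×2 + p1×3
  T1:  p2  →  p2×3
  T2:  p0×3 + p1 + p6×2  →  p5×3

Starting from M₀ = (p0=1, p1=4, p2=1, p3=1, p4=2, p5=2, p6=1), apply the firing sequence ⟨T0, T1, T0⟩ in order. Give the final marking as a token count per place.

step 1: fire T0:  (p0=1, p1=4, p2=1, p3=1, p4=2, p5=2, p6=1) → (p0=3, p1=7, p2=1, p3=1, p4=1, p5=1, p6=1)
step 2: fire T1:  (p0=3, p1=7, p2=1, p3=1, p4=1, p5=1, p6=1) → (p0=3, p1=7, p2=3, p3=1, p4=1, p5=1, p6=1)
step 3: fire T0:  (p0=3, p1=7, p2=3, p3=1, p4=1, p5=1, p6=1) → (p0=5, p1=10, p2=3, p3=1, p4=0, p5=0, p6=1)

(p0=5, p1=10, p2=3, p3=1, p4=0, p5=0, p6=1)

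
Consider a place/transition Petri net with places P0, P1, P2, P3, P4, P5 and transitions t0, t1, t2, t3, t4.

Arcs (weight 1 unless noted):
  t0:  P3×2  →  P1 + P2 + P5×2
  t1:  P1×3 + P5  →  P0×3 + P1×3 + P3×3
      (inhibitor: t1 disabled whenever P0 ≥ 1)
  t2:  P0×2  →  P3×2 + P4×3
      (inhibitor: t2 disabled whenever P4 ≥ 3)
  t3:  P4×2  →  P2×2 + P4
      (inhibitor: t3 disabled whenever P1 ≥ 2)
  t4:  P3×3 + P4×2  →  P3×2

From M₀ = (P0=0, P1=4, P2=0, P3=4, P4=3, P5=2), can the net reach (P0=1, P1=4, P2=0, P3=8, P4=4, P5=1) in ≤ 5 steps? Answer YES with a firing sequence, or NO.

step 1: fire t1:  (P0=0, P1=4, P2=0, P3=4, P4=3, P5=2) → (P0=3, P1=4, P2=0, P3=7, P4=3, P5=1)
step 2: fire t4:  (P0=3, P1=4, P2=0, P3=7, P4=3, P5=1) → (P0=3, P1=4, P2=0, P3=6, P4=1, P5=1)
step 3: fire t2:  (P0=3, P1=4, P2=0, P3=6, P4=1, P5=1) → (P0=1, P1=4, P2=0, P3=8, P4=4, P5=1)

YES — reachable via ⟨t1, t4, t2⟩ (3 firings)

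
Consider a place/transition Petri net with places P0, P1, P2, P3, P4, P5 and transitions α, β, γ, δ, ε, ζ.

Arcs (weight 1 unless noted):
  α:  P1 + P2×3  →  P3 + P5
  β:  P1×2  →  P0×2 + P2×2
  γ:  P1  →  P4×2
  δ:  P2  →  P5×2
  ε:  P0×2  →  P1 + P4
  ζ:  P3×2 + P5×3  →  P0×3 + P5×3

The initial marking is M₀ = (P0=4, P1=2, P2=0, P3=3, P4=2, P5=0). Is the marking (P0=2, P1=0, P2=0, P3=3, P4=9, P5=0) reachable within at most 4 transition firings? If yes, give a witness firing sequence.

step 1: fire γ:  (P0=4, P1=2, P2=0, P3=3, P4=2, P5=0) → (P0=4, P1=1, P2=0, P3=3, P4=4, P5=0)
step 2: fire γ:  (P0=4, P1=1, P2=0, P3=3, P4=4, P5=0) → (P0=4, P1=0, P2=0, P3=3, P4=6, P5=0)
step 3: fire ε:  (P0=4, P1=0, P2=0, P3=3, P4=6, P5=0) → (P0=2, P1=1, P2=0, P3=3, P4=7, P5=0)
step 4: fire γ:  (P0=2, P1=1, P2=0, P3=3, P4=7, P5=0) → (P0=2, P1=0, P2=0, P3=3, P4=9, P5=0)

YES — reachable via ⟨γ, γ, ε, γ⟩ (4 firings)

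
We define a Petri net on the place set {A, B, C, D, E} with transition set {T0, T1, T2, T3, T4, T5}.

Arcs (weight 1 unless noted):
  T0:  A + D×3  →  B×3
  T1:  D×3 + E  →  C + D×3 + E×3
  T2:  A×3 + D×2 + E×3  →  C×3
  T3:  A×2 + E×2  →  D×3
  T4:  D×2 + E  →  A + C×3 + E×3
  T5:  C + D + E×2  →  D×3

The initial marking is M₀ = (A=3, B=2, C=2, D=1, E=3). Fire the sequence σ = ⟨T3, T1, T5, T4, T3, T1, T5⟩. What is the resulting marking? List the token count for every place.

step 1: fire T3:  (A=3, B=2, C=2, D=1, E=3) → (A=1, B=2, C=2, D=4, E=1)
step 2: fire T1:  (A=1, B=2, C=2, D=4, E=1) → (A=1, B=2, C=3, D=4, E=3)
step 3: fire T5:  (A=1, B=2, C=3, D=4, E=3) → (A=1, B=2, C=2, D=6, E=1)
step 4: fire T4:  (A=1, B=2, C=2, D=6, E=1) → (A=2, B=2, C=5, D=4, E=3)
step 5: fire T3:  (A=2, B=2, C=5, D=4, E=3) → (A=0, B=2, C=5, D=7, E=1)
step 6: fire T1:  (A=0, B=2, C=5, D=7, E=1) → (A=0, B=2, C=6, D=7, E=3)
step 7: fire T5:  (A=0, B=2, C=6, D=7, E=3) → (A=0, B=2, C=5, D=9, E=1)

(A=0, B=2, C=5, D=9, E=1)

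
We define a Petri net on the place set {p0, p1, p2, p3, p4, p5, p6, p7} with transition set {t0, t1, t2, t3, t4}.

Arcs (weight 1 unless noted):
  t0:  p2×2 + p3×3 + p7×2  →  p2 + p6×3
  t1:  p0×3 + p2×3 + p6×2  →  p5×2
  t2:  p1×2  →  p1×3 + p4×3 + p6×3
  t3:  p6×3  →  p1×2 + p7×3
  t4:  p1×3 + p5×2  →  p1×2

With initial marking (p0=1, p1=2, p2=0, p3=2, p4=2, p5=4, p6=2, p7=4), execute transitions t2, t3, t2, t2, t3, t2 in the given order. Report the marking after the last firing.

step 1: fire t2:  (p0=1, p1=2, p2=0, p3=2, p4=2, p5=4, p6=2, p7=4) → (p0=1, p1=3, p2=0, p3=2, p4=5, p5=4, p6=5, p7=4)
step 2: fire t3:  (p0=1, p1=3, p2=0, p3=2, p4=5, p5=4, p6=5, p7=4) → (p0=1, p1=5, p2=0, p3=2, p4=5, p5=4, p6=2, p7=7)
step 3: fire t2:  (p0=1, p1=5, p2=0, p3=2, p4=5, p5=4, p6=2, p7=7) → (p0=1, p1=6, p2=0, p3=2, p4=8, p5=4, p6=5, p7=7)
step 4: fire t2:  (p0=1, p1=6, p2=0, p3=2, p4=8, p5=4, p6=5, p7=7) → (p0=1, p1=7, p2=0, p3=2, p4=11, p5=4, p6=8, p7=7)
step 5: fire t3:  (p0=1, p1=7, p2=0, p3=2, p4=11, p5=4, p6=8, p7=7) → (p0=1, p1=9, p2=0, p3=2, p4=11, p5=4, p6=5, p7=10)
step 6: fire t2:  (p0=1, p1=9, p2=0, p3=2, p4=11, p5=4, p6=5, p7=10) → (p0=1, p1=10, p2=0, p3=2, p4=14, p5=4, p6=8, p7=10)

(p0=1, p1=10, p2=0, p3=2, p4=14, p5=4, p6=8, p7=10)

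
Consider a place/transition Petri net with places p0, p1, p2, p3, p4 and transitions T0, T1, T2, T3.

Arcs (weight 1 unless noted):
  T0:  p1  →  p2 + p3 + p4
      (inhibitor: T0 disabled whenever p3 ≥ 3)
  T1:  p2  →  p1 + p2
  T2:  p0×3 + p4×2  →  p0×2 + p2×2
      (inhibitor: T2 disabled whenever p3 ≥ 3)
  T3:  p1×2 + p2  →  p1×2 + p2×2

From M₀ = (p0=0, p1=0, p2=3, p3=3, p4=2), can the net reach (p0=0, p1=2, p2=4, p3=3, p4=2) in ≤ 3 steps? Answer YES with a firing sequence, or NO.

step 1: fire T1:  (p0=0, p1=0, p2=3, p3=3, p4=2) → (p0=0, p1=1, p2=3, p3=3, p4=2)
step 2: fire T1:  (p0=0, p1=1, p2=3, p3=3, p4=2) → (p0=0, p1=2, p2=3, p3=3, p4=2)
step 3: fire T3:  (p0=0, p1=2, p2=3, p3=3, p4=2) → (p0=0, p1=2, p2=4, p3=3, p4=2)

YES — reachable via ⟨T1, T1, T3⟩ (3 firings)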